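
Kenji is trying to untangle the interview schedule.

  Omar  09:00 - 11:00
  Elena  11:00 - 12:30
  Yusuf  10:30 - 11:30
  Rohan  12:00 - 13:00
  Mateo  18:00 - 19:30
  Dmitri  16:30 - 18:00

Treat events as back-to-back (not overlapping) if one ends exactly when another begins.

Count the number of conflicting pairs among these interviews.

Sorted by start: Omar, Yusuf, Elena, Rohan, Dmitri, Mateo.
Yusuf starts before Omar ends → Omar and Yusuf overlap.
Elena starts exactly when Omar ends (back-to-back, no overlap), so Omar has no further overlaps.
Elena starts before Yusuf ends → Yusuf and Elena overlap.
Rohan starts after Yusuf ends, so Yusuf has no further overlaps.
Rohan starts before Elena ends → Elena and Rohan overlap.
Dmitri starts after Elena ends, so Elena has no further overlaps.
Dmitri starts after Rohan ends, so Rohan has no further overlaps.
Mateo starts exactly when Dmitri ends (back-to-back, no overlap).
Overlapping pairs: Elena & Rohan, Elena & Yusuf, Omar & Yusuf — 3 in total.

3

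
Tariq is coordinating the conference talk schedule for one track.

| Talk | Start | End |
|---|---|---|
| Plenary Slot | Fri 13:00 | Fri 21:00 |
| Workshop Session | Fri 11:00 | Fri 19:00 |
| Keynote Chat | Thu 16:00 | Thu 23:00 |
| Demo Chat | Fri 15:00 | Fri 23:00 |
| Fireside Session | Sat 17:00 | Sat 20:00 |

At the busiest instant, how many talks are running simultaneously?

3

Sweep the timeline, counting +1 at each start and −1 at each end (ends before starts at a tie):
Thu 16:00 start Keynote Chat → 1
Thu 23:00 end Keynote Chat → 0
Fri 11:00 start Workshop Session → 1
Fri 13:00 start Plenary Slot → 2
Fri 15:00 start Demo Chat → 3
Fri 19:00 end Workshop Session → 2
Fri 21:00 end Plenary Slot → 1
Fri 23:00 end Demo Chat → 0
Sat 17:00 start Fireside Session → 1
Sat 20:00 end Fireside Session → 0
Peak is 3, at Fri 15:00 (Demo Chat, Plenary Slot, Workshop Session).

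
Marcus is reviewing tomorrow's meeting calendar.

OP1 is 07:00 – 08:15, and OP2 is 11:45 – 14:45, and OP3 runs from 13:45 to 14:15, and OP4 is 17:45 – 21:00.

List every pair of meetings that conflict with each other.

OP2 & OP3

Check each pair: they overlap iff neither finishes before the other starts.
Sorted by start: OP1, OP2, OP3, OP4.
OP2 starts after OP1 ends, so OP1 has no further overlaps.
OP3 starts before OP2 ends → OP2 and OP3 overlap.
OP4 starts after OP2 ends.
OP4 starts after OP3 ends.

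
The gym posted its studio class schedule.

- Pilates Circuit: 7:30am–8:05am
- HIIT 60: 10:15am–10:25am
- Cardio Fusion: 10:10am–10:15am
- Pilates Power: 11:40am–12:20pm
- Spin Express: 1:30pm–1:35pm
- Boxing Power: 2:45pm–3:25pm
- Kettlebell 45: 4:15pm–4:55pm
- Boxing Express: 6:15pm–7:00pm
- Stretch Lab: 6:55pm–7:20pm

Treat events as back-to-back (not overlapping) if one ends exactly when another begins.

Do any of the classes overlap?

Yes

Sorted by start: Pilates Circuit, Cardio Fusion, HIIT 60, Pilates Power, Spin Express, Boxing Power, Kettlebell 45, Boxing Express, Stretch Lab.
Cardio Fusion starts after Pilates Circuit ends — done with Pilates Circuit.
HIIT 60 starts exactly when Cardio Fusion ends (back-to-back, no overlap) — done with Cardio Fusion.
Pilates Power starts after HIIT 60 ends — done with HIIT 60.
Spin Express starts after Pilates Power ends — done with Pilates Power.
Boxing Power starts after Spin Express ends — done with Spin Express.
Kettlebell 45 starts after Boxing Power ends — done with Boxing Power.
Boxing Express starts after Kettlebell 45 ends — done with Kettlebell 45.
Stretch Lab starts before Boxing Express ends → Boxing Express and Stretch Lab overlap.
That's a conflict, so the schedule is not conflict-free.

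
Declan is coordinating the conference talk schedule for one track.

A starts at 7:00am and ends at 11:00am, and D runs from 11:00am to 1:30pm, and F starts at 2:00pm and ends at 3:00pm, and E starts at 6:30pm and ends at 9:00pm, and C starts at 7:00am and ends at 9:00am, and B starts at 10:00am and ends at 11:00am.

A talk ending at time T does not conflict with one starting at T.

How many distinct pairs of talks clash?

2

Two intervals overlap when each starts before the other ends.
Sorted by start: A, C, B, D, F, E.
C starts before A ends → A and C overlap.
B starts before A ends → A and B overlap.
D starts exactly when A ends (back-to-back, no overlap) — done with A.
B starts after C ends — done with C.
D starts exactly when B ends (back-to-back, no overlap) — done with B.
F starts after D ends — done with D.
E starts after F ends.
Overlapping pairs: A & B, A & C — 2 in total.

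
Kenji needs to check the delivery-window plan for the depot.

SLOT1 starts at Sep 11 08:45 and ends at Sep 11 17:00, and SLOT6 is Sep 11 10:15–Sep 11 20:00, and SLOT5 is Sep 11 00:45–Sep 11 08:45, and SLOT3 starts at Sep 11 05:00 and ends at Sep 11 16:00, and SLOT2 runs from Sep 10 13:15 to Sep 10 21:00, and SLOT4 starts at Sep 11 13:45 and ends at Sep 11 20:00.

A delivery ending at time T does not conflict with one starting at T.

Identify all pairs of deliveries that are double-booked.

SLOT1 & SLOT3, SLOT1 & SLOT4, SLOT1 & SLOT6, SLOT3 & SLOT4, SLOT3 & SLOT5, SLOT3 & SLOT6, SLOT4 & SLOT6

Sorted by start: SLOT2, SLOT5, SLOT3, SLOT1, SLOT6, SLOT4.
SLOT5 starts after SLOT2 ends; SLOT2 is clear from here.
SLOT3 starts before SLOT5 ends → SLOT5 and SLOT3 overlap.
SLOT1 starts exactly when SLOT5 ends (back-to-back, no overlap); SLOT5 is clear from here.
SLOT1 starts before SLOT3 ends → SLOT3 and SLOT1 overlap.
SLOT6 starts before SLOT3 ends → SLOT3 and SLOT6 overlap.
SLOT4 starts before SLOT3 ends → SLOT3 and SLOT4 overlap.
SLOT6 starts before SLOT1 ends → SLOT1 and SLOT6 overlap.
SLOT4 starts before SLOT1 ends → SLOT1 and SLOT4 overlap.
SLOT4 starts before SLOT6 ends → SLOT6 and SLOT4 overlap.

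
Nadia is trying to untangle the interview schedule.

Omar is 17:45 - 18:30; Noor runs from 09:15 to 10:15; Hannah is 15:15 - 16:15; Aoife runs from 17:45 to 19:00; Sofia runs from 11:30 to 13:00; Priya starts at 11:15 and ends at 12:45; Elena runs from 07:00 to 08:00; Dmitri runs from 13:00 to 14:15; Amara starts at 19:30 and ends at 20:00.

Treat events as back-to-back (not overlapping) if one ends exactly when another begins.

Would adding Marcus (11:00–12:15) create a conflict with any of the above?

Elena: ends 08:00 at or before Marcus starts 11:00 → clear.
Noor: ends 10:15 at or before Marcus starts 11:00 → clear.
Priya: starts 11:15 before Marcus ends 12:15, and ends 12:45 after Marcus starts 11:00 → overlap.
Sofia: starts 11:30 before Marcus ends 12:15, and ends 13:00 after Marcus starts 11:00 → overlap.
Dmitri: starts 13:00 at or after Marcus ends 12:15 → clear.
Hannah: starts 15:15 at or after Marcus ends 12:15 → clear.
Aoife: starts 17:45 at or after Marcus ends 12:15 → clear.
Omar: starts 17:45 at or after Marcus ends 12:15 → clear.
Amara: starts 19:30 at or after Marcus ends 12:15 → clear.
Marcus overlaps Priya, Sofia.

Yes — it overlaps Priya, Sofia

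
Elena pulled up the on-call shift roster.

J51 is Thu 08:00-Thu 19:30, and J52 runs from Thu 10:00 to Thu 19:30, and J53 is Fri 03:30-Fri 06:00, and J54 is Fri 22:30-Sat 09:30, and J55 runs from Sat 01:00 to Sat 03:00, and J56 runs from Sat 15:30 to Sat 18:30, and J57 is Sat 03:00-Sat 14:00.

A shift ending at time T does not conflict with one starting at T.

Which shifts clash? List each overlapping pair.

Sorted by start: J51, J52, J53, J54, J55, J57, J56.
J52 starts before J51 ends → J51 and J52 overlap.
J53 starts after J51 ends; J51 is clear from here.
J53 starts after J52 ends; J52 is clear from here.
J54 starts after J53 ends; J53 is clear from here.
J55 starts before J54 ends → J54 and J55 overlap.
J57 starts before J54 ends → J54 and J57 overlap.
J56 starts after J54 ends.
J57 starts exactly when J55 ends (back-to-back, no overlap); J55 is clear from here.
J56 starts after J57 ends.

J51 & J52, J54 & J55, J54 & J57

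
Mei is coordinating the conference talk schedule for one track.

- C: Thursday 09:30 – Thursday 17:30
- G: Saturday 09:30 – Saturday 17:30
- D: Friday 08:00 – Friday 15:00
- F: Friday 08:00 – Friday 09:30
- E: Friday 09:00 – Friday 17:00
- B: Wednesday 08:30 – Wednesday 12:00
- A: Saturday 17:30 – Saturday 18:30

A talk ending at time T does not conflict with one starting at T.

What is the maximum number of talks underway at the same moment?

3

Walk through starts and ends in time order (an end at T is processed before a start at T):
Wednesday 08:30 start B → 1
Wednesday 12:00 end B → 0
Thursday 09:30 start C → 1
Thursday 17:30 end C → 0
Friday 08:00 start D → 1
Friday 08:00 start F → 2
Friday 09:00 start E → 3
Friday 09:30 end F → 2
Friday 15:00 end D → 1
Friday 17:00 end E → 0
Saturday 09:30 start G → 1
Saturday 17:30 end G → 0
Saturday 17:30 start A → 1
Saturday 18:30 end A → 0
Peak is 3, at Friday 09:00 (D, E, F).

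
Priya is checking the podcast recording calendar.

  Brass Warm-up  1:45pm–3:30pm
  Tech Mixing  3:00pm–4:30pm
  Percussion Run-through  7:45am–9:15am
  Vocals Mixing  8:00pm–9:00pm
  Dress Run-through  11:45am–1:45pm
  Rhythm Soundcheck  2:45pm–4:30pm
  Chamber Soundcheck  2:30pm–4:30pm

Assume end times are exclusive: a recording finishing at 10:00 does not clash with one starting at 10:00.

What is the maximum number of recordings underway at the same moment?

Sweep the timeline, counting +1 at each start and −1 at each end (ends before starts at a tie):
7:45am start Percussion Run-through → 1
9:15am end Percussion Run-through → 0
11:45am start Dress Run-through → 1
1:45pm end Dress Run-through → 0
1:45pm start Brass Warm-up → 1
2:30pm start Chamber Soundcheck → 2
2:45pm start Rhythm Soundcheck → 3
3:00pm start Tech Mixing → 4
3:30pm end Brass Warm-up → 3
4:30pm end Chamber Soundcheck → 2
4:30pm end Rhythm Soundcheck → 1
4:30pm end Tech Mixing → 0
8:00pm start Vocals Mixing → 1
9:00pm end Vocals Mixing → 0
Peak is 4, at 3:00pm (Brass Warm-up, Chamber Soundcheck, Rhythm Soundcheck, Tech Mixing).

4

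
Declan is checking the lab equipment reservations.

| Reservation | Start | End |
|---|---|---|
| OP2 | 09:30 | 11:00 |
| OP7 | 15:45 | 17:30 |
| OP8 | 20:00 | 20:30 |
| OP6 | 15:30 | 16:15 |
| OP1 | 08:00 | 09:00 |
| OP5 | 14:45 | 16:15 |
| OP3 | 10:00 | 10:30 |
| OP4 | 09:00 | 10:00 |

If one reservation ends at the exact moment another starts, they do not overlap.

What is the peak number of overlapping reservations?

3

Sort all start/end points and keep a running count:
08:00 start OP1 → 1
09:00 end OP1 → 0
09:00 start OP4 → 1
09:30 start OP2 → 2
10:00 end OP4 → 1
10:00 start OP3 → 2
10:30 end OP3 → 1
11:00 end OP2 → 0
14:45 start OP5 → 1
15:30 start OP6 → 2
15:45 start OP7 → 3
16:15 end OP5 → 2
16:15 end OP6 → 1
17:30 end OP7 → 0
20:00 start OP8 → 1
20:30 end OP8 → 0
Peak is 3, at 15:45 (OP5, OP6, OP7).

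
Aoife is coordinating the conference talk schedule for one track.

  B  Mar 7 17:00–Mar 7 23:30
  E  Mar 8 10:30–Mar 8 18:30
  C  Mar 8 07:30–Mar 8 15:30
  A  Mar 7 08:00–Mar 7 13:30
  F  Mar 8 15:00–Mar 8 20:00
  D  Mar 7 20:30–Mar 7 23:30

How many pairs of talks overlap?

4

Sorted by start: A, B, D, C, E, F.
B starts after A ends, so A has no further overlaps.
D starts before B ends → B and D overlap.
C starts after B ends, so B has no further overlaps.
C starts after D ends, so D has no further overlaps.
E starts before C ends → C and E overlap.
F starts before C ends → C and F overlap.
F starts before E ends → E and F overlap.
Overlapping pairs: B & D, C & E, C & F, E & F — 4 in total.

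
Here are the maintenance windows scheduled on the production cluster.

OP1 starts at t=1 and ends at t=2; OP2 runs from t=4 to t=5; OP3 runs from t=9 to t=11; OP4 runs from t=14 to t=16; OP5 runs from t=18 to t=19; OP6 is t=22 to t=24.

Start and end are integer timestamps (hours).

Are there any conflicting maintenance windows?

Sorted by start: OP1, OP2, OP3, OP4, OP5, OP6.
OP2 starts after OP1 ends — done with OP1.
OP3 starts after OP2 ends — done with OP2.
OP4 starts after OP3 ends — done with OP3.
OP5 starts after OP4 ends — done with OP4.
OP6 starts after OP5 ends.
Every pair is clear; the schedule has no overlaps.

No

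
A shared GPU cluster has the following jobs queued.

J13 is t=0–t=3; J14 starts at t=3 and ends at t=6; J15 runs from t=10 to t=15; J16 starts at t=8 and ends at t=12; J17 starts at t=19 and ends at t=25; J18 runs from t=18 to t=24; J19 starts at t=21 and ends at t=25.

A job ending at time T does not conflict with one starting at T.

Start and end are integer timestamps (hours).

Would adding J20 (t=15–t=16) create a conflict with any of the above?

J13: ends t=3 at or before J20 starts t=15 → clear.
J14: ends t=6 at or before J20 starts t=15 → clear.
J16: ends t=12 at or before J20 starts t=15 → clear.
J15: ends t=15 at or before J20 starts t=15 → clear.
J18: starts t=18 at or after J20 ends t=16 → clear.
J17: starts t=19 at or after J20 ends t=16 → clear.
J19: starts t=21 at or after J20 ends t=16 → clear.

No — it doesn't clash with anything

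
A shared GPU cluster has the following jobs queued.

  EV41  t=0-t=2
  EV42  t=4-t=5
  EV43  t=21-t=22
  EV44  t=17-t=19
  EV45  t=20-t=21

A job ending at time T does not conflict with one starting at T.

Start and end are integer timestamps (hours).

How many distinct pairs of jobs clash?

Sorted by start: EV41, EV42, EV44, EV45, EV43.
EV42 starts after EV41 ends, so EV41 has no further overlaps.
EV44 starts after EV42 ends, so EV42 has no further overlaps.
EV45 starts after EV44 ends, so EV44 has no further overlaps.
EV43 starts exactly when EV45 ends (back-to-back, no overlap).
No pair overlaps.

0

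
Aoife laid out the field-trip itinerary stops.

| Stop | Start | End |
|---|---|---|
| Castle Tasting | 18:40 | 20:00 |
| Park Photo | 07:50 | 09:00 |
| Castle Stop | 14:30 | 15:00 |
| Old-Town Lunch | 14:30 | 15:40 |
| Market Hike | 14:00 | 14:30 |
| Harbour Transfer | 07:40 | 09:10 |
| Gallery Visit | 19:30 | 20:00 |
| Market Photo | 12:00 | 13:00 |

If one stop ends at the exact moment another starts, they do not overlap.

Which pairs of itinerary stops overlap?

Sorted by start: Harbour Transfer, Park Photo, Market Photo, Market Hike, Castle Stop, Old-Town Lunch, Castle Tasting, Gallery Visit.
Park Photo starts before Harbour Transfer ends → Harbour Transfer and Park Photo overlap.
Market Photo starts after Harbour Transfer ends; Harbour Transfer is clear from here.
Market Photo starts after Park Photo ends; Park Photo is clear from here.
Market Hike starts after Market Photo ends; Market Photo is clear from here.
Castle Stop starts exactly when Market Hike ends (back-to-back, no overlap); Market Hike is clear from here.
Old-Town Lunch starts before Castle Stop ends → Castle Stop and Old-Town Lunch overlap.
Castle Tasting starts after Castle Stop ends; Castle Stop is clear from here.
Castle Tasting starts after Old-Town Lunch ends; Old-Town Lunch is clear from here.
Gallery Visit starts before Castle Tasting ends → Castle Tasting and Gallery Visit overlap.

Castle Stop & Old-Town Lunch, Castle Tasting & Gallery Visit, Harbour Transfer & Park Photo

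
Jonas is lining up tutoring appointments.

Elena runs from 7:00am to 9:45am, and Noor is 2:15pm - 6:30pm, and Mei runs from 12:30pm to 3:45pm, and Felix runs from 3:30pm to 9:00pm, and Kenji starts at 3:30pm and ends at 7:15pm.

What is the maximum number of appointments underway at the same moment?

4

Sweep the timeline, counting +1 at each start and −1 at each end (ends before starts at a tie):
7:00am start Elena → 1
9:45am end Elena → 0
12:30pm start Mei → 1
2:15pm start Noor → 2
3:30pm start Felix → 3
3:30pm start Kenji → 4
3:45pm end Mei → 3
6:30pm end Noor → 2
7:15pm end Kenji → 1
9:00pm end Felix → 0
Peak is 4, at 3:30pm (Felix, Kenji, Mei, Noor).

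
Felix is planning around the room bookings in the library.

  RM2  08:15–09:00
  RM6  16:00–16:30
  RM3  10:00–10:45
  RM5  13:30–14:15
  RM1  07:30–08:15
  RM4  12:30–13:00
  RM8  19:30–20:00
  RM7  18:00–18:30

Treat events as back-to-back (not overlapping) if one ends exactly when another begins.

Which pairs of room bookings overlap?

Check each pair: they overlap iff neither finishes before the other starts.
Sorted by start: RM1, RM2, RM3, RM4, RM5, RM6, RM7, RM8.
RM2 starts exactly when RM1 ends (back-to-back, no overlap), so nothing later overlaps RM1 either.
RM3 starts after RM2 ends, so nothing later overlaps RM2 either.
RM4 starts after RM3 ends, so nothing later overlaps RM3 either.
RM5 starts after RM4 ends, so nothing later overlaps RM4 either.
RM6 starts after RM5 ends, so nothing later overlaps RM5 either.
RM7 starts after RM6 ends, so nothing later overlaps RM6 either.
RM8 starts after RM7 ends.

none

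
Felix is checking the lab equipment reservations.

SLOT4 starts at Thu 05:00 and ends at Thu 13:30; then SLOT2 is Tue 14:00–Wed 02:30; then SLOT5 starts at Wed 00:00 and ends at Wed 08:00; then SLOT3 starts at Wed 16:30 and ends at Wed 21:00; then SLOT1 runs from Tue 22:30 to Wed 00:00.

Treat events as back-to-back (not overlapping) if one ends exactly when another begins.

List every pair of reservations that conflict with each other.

SLOT1 & SLOT2, SLOT2 & SLOT5

Two intervals overlap when each starts before the other ends.
Sorted by start: SLOT2, SLOT1, SLOT5, SLOT3, SLOT4.
SLOT1 starts before SLOT2 ends → SLOT2 and SLOT1 overlap.
SLOT5 starts before SLOT2 ends → SLOT2 and SLOT5 overlap.
SLOT3 starts after SLOT2 ends, so SLOT2 has no further overlaps.
SLOT5 starts exactly when SLOT1 ends (back-to-back, no overlap), so SLOT1 has no further overlaps.
SLOT3 starts after SLOT5 ends, so SLOT5 has no further overlaps.
SLOT4 starts after SLOT3 ends.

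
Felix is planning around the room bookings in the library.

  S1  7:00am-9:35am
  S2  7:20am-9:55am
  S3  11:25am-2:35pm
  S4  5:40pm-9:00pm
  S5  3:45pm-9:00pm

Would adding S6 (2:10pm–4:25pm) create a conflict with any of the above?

Yes — it overlaps S3, S5

S1: ends 9:35am at or before S6 starts 2:10pm → clear.
S2: ends 9:55am at or before S6 starts 2:10pm → clear.
S3: starts 11:25am before S6 ends 4:25pm, and ends 2:35pm after S6 starts 2:10pm → overlap.
S5: starts 3:45pm before S6 ends 4:25pm, and ends 9:00pm after S6 starts 2:10pm → overlap.
S4: starts 5:40pm at or after S6 ends 4:25pm → clear.
S6 overlaps S3, S5.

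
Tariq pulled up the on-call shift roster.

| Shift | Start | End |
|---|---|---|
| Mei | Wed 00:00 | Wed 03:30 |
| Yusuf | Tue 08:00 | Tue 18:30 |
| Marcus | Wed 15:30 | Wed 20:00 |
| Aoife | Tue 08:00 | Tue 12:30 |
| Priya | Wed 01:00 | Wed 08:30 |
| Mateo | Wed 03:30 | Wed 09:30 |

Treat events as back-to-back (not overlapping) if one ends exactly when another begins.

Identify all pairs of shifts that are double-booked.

Aoife & Yusuf, Mateo & Priya, Mei & Priya

Sorted by start: Aoife, Yusuf, Mei, Priya, Mateo, Marcus.
Yusuf starts before Aoife ends → Aoife and Yusuf overlap.
Mei starts after Aoife ends, so nothing later overlaps Aoife either.
Mei starts after Yusuf ends, so nothing later overlaps Yusuf either.
Priya starts before Mei ends → Mei and Priya overlap.
Mateo starts exactly when Mei ends (back-to-back, no overlap), so nothing later overlaps Mei either.
Mateo starts before Priya ends → Priya and Mateo overlap.
Marcus starts after Priya ends.
Marcus starts after Mateo ends.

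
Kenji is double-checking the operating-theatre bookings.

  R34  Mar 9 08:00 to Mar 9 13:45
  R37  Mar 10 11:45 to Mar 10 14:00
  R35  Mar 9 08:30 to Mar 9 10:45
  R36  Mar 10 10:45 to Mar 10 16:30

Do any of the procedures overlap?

Yes

Check each pair: they overlap iff neither finishes before the other starts.
Sorted by start: R34, R35, R36, R37.
R35 starts before R34 ends → R34 and R35 overlap.
That's a conflict, so the schedule is not conflict-free.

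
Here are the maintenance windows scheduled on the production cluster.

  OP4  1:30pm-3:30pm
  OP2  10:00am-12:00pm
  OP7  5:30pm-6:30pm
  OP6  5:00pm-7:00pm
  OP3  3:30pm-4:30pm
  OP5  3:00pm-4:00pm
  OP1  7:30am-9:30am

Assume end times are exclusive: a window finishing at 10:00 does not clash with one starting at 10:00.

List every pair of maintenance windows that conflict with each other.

OP3 & OP5, OP4 & OP5, OP6 & OP7

Sorted by start: OP1, OP2, OP4, OP5, OP3, OP6, OP7.
OP2 starts after OP1 ends — done with OP1.
OP4 starts after OP2 ends — done with OP2.
OP5 starts before OP4 ends → OP4 and OP5 overlap.
OP3 starts exactly when OP4 ends (back-to-back, no overlap) — done with OP4.
OP3 starts before OP5 ends → OP5 and OP3 overlap.
OP6 starts after OP5 ends — done with OP5.
OP6 starts after OP3 ends — done with OP3.
OP7 starts before OP6 ends → OP6 and OP7 overlap.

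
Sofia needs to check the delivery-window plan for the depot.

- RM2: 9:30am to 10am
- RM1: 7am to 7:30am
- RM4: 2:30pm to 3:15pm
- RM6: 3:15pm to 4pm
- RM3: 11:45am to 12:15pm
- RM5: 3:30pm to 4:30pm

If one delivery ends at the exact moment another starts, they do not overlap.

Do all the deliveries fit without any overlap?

No

Sorted by start: RM1, RM2, RM3, RM4, RM6, RM5.
RM2 starts after RM1 ends; RM1 is clear from here.
RM3 starts after RM2 ends; RM2 is clear from here.
RM4 starts after RM3 ends; RM3 is clear from here.
RM6 starts exactly when RM4 ends (back-to-back, no overlap); RM4 is clear from here.
RM5 starts before RM6 ends → RM6 and RM5 overlap.
That's a conflict, so the schedule is not conflict-free.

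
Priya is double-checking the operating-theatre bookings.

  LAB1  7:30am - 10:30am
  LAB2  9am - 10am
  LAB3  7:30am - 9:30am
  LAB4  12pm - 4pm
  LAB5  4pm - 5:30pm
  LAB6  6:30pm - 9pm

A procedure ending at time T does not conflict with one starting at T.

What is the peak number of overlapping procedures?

Sweep the timeline, counting +1 at each start and −1 at each end (ends before starts at a tie):
7:30am start LAB1 → 1
7:30am start LAB3 → 2
9am start LAB2 → 3
9:30am end LAB3 → 2
10am end LAB2 → 1
10:30am end LAB1 → 0
12pm start LAB4 → 1
4pm end LAB4 → 0
4pm start LAB5 → 1
5:30pm end LAB5 → 0
6:30pm start LAB6 → 1
9pm end LAB6 → 0
Peak is 3, at 9am (LAB1, LAB2, LAB3).

3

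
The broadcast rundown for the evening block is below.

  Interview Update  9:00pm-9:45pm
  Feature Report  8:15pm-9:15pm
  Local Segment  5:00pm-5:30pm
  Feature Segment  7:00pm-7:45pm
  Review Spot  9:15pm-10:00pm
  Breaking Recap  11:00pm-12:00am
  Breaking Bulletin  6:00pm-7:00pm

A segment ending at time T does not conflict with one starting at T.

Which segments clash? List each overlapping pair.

Sorted by start: Local Segment, Breaking Bulletin, Feature Segment, Feature Report, Interview Update, Review Spot, Breaking Recap.
Breaking Bulletin starts after Local Segment ends; Local Segment is clear from here.
Feature Segment starts exactly when Breaking Bulletin ends (back-to-back, no overlap); Breaking Bulletin is clear from here.
Feature Report starts after Feature Segment ends; Feature Segment is clear from here.
Interview Update starts before Feature Report ends → Feature Report and Interview Update overlap.
Review Spot starts exactly when Feature Report ends (back-to-back, no overlap); Feature Report is clear from here.
Review Spot starts before Interview Update ends → Interview Update and Review Spot overlap.
Breaking Recap starts after Interview Update ends.
Breaking Recap starts after Review Spot ends.

Feature Report & Interview Update, Interview Update & Review Spot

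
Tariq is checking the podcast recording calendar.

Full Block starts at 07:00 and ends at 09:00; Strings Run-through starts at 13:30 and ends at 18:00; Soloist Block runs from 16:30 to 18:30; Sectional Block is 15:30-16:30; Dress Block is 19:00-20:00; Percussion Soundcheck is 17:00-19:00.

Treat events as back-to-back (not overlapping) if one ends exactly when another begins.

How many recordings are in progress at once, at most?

3

Sort all start/end points and keep a running count:
07:00 start Full Block → 1
09:00 end Full Block → 0
13:30 start Strings Run-through → 1
15:30 start Sectional Block → 2
16:30 end Sectional Block → 1
16:30 start Soloist Block → 2
17:00 start Percussion Soundcheck → 3
18:00 end Strings Run-through → 2
18:30 end Soloist Block → 1
19:00 end Percussion Soundcheck → 0
19:00 start Dress Block → 1
20:00 end Dress Block → 0
Peak is 3, at 17:00 (Percussion Soundcheck, Soloist Block, Strings Run-through).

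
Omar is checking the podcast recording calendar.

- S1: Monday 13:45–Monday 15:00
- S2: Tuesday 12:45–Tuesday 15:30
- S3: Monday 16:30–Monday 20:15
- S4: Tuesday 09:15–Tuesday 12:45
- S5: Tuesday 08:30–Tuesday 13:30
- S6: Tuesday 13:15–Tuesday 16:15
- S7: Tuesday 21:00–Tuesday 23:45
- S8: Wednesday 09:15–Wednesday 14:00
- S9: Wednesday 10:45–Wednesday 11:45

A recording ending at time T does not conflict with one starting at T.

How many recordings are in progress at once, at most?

Walk through starts and ends in time order (an end at T is processed before a start at T):
Monday 13:45 start S1 → 1
Monday 15:00 end S1 → 0
Monday 16:30 start S3 → 1
Monday 20:15 end S3 → 0
Tuesday 08:30 start S5 → 1
Tuesday 09:15 start S4 → 2
Tuesday 12:45 end S4 → 1
Tuesday 12:45 start S2 → 2
Tuesday 13:15 start S6 → 3
Tuesday 13:30 end S5 → 2
Tuesday 15:30 end S2 → 1
Tuesday 16:15 end S6 → 0
Tuesday 21:00 start S7 → 1
Tuesday 23:45 end S7 → 0
Wednesday 09:15 start S8 → 1
Wednesday 10:45 start S9 → 2
Wednesday 11:45 end S9 → 1
Wednesday 14:00 end S8 → 0
Peak is 3, at Tuesday 13:15 (S2, S5, S6).

3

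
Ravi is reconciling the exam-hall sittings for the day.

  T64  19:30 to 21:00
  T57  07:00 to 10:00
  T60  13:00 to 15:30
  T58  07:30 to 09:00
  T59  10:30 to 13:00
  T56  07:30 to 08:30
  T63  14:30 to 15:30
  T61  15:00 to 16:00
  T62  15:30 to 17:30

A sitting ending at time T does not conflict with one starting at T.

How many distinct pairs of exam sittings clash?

7

Sorted by start: T57, T56, T58, T59, T60, T63, T61, T62, T64.
T56 starts before T57 ends → T57 and T56 overlap.
T58 starts before T57 ends → T57 and T58 overlap.
T59 starts after T57 ends, so T57 has no further overlaps.
T58 starts before T56 ends → T56 and T58 overlap.
T59 starts after T56 ends, so T56 has no further overlaps.
T59 starts after T58 ends, so T58 has no further overlaps.
T60 starts exactly when T59 ends (back-to-back, no overlap), so T59 has no further overlaps.
T63 starts before T60 ends → T60 and T63 overlap.
T61 starts before T60 ends → T60 and T61 overlap.
T62 starts exactly when T60 ends (back-to-back, no overlap), so T60 has no further overlaps.
T61 starts before T63 ends → T63 and T61 overlap.
T62 starts exactly when T63 ends (back-to-back, no overlap), so T63 has no further overlaps.
T62 starts before T61 ends → T61 and T62 overlap.
T64 starts after T61 ends.
T64 starts after T62 ends.
Overlapping pairs: T56 & T57, T56 & T58, T57 & T58, T60 & T61, T60 & T63, T61 & T62, T61 & T63 — 7 in total.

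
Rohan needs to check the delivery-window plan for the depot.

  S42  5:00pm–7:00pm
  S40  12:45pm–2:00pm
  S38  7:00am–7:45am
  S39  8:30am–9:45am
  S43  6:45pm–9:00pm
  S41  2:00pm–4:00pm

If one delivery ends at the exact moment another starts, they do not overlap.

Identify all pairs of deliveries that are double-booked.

Two intervals overlap when each starts before the other ends.
Sorted by start: S38, S39, S40, S41, S42, S43.
S39 starts after S38 ends, so S38 has no further overlaps.
S40 starts after S39 ends, so S39 has no further overlaps.
S41 starts exactly when S40 ends (back-to-back, no overlap), so S40 has no further overlaps.
S42 starts after S41 ends, so S41 has no further overlaps.
S43 starts before S42 ends → S42 and S43 overlap.

S42 & S43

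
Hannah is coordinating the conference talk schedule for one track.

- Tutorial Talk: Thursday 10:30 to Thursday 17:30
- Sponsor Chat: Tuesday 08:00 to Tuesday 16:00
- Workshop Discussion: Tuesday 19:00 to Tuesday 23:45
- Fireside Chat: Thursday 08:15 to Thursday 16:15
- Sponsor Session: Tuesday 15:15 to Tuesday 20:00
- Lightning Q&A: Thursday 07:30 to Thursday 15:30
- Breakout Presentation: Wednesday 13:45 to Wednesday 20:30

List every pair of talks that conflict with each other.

Fireside Chat & Lightning Q&A, Fireside Chat & Tutorial Talk, Lightning Q&A & Tutorial Talk, Sponsor Chat & Sponsor Session, Sponsor Session & Workshop Discussion

Sorted by start: Sponsor Chat, Sponsor Session, Workshop Discussion, Breakout Presentation, Lightning Q&A, Fireside Chat, Tutorial Talk.
Sponsor Session starts before Sponsor Chat ends → Sponsor Chat and Sponsor Session overlap.
Workshop Discussion starts after Sponsor Chat ends, so nothing later overlaps Sponsor Chat either.
Workshop Discussion starts before Sponsor Session ends → Sponsor Session and Workshop Discussion overlap.
Breakout Presentation starts after Sponsor Session ends, so nothing later overlaps Sponsor Session either.
Breakout Presentation starts after Workshop Discussion ends, so nothing later overlaps Workshop Discussion either.
Lightning Q&A starts after Breakout Presentation ends, so nothing later overlaps Breakout Presentation either.
Fireside Chat starts before Lightning Q&A ends → Lightning Q&A and Fireside Chat overlap.
Tutorial Talk starts before Lightning Q&A ends → Lightning Q&A and Tutorial Talk overlap.
Tutorial Talk starts before Fireside Chat ends → Fireside Chat and Tutorial Talk overlap.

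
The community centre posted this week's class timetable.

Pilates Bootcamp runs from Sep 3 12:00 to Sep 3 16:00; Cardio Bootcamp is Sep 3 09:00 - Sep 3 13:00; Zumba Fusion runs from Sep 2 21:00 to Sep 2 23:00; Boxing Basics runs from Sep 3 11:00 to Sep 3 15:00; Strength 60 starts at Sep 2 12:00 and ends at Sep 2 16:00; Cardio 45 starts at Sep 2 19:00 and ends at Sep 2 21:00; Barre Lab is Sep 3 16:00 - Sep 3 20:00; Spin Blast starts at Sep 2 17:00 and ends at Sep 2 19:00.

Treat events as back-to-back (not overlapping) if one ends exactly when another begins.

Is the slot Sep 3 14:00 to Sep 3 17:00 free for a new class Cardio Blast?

Strength 60: ends Sep 2 16:00 at or before Cardio Blast starts Sep 3 14:00 → clear.
Spin Blast: ends Sep 2 19:00 at or before Cardio Blast starts Sep 3 14:00 → clear.
Cardio 45: ends Sep 2 21:00 at or before Cardio Blast starts Sep 3 14:00 → clear.
Zumba Fusion: ends Sep 2 23:00 at or before Cardio Blast starts Sep 3 14:00 → clear.
Cardio Bootcamp: ends Sep 3 13:00 at or before Cardio Blast starts Sep 3 14:00 → clear.
Boxing Basics: starts Sep 3 11:00 before Cardio Blast ends Sep 3 17:00, and ends Sep 3 15:00 after Cardio Blast starts Sep 3 14:00 → overlap.
Pilates Bootcamp: starts Sep 3 12:00 before Cardio Blast ends Sep 3 17:00, and ends Sep 3 16:00 after Cardio Blast starts Sep 3 14:00 → overlap.
Barre Lab: starts Sep 3 16:00 before Cardio Blast ends Sep 3 17:00, and ends Sep 3 20:00 after Cardio Blast starts Sep 3 14:00 → overlap.
Cardio Blast overlaps Boxing Basics, Pilates Bootcamp, Barre Lab.

No — it overlaps Barre Lab, Boxing Basics, Pilates Bootcamp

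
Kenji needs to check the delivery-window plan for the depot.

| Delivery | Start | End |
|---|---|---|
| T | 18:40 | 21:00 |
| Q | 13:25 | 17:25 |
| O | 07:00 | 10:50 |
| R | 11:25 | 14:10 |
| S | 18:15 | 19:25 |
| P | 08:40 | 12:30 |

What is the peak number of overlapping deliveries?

2

Sweep the timeline, counting +1 at each start and −1 at each end (ends before starts at a tie):
07:00 start O → 1
08:40 start P → 2
10:50 end O → 1
11:25 start R → 2
12:30 end P → 1
13:25 start Q → 2
14:10 end R → 1
17:25 end Q → 0
18:15 start S → 1
18:40 start T → 2
19:25 end S → 1
21:00 end T → 0
Peak is 2, at 08:40 (O, P).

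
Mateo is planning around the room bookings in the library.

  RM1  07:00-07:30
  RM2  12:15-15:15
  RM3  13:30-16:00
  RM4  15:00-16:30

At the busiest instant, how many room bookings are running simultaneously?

Sort all start/end points and keep a running count:
07:00 start RM1 → 1
07:30 end RM1 → 0
12:15 start RM2 → 1
13:30 start RM3 → 2
15:00 start RM4 → 3
15:15 end RM2 → 2
16:00 end RM3 → 1
16:30 end RM4 → 0
Peak is 3, at 15:00 (RM2, RM3, RM4).

3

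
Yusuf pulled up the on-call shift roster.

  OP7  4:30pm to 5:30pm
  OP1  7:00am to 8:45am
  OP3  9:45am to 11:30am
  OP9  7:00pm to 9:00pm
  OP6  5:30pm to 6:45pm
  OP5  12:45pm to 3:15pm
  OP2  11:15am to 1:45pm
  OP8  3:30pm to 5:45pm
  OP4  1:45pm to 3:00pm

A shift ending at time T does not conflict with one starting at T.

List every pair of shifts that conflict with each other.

OP2 & OP3, OP2 & OP5, OP4 & OP5, OP6 & OP8, OP7 & OP8

Sorted by start: OP1, OP3, OP2, OP5, OP4, OP8, OP7, OP6, OP9.
OP3 starts after OP1 ends, so nothing later overlaps OP1 either.
OP2 starts before OP3 ends → OP3 and OP2 overlap.
OP5 starts after OP3 ends, so nothing later overlaps OP3 either.
OP5 starts before OP2 ends → OP2 and OP5 overlap.
OP4 starts exactly when OP2 ends (back-to-back, no overlap), so nothing later overlaps OP2 either.
OP4 starts before OP5 ends → OP5 and OP4 overlap.
OP8 starts after OP5 ends, so nothing later overlaps OP5 either.
OP8 starts after OP4 ends, so nothing later overlaps OP4 either.
OP7 starts before OP8 ends → OP8 and OP7 overlap.
OP6 starts before OP8 ends → OP8 and OP6 overlap.
OP9 starts after OP8 ends.
OP6 starts exactly when OP7 ends (back-to-back, no overlap), so nothing later overlaps OP7 either.
OP9 starts after OP6 ends.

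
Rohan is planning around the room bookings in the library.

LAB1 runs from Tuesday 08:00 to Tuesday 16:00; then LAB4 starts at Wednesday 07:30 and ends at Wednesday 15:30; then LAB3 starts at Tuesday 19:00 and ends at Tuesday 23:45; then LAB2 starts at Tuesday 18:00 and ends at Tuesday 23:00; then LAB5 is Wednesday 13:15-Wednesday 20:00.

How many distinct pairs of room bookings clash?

2

Sorted by start: LAB1, LAB2, LAB3, LAB4, LAB5.
LAB2 starts after LAB1 ends, so LAB1 has no further overlaps.
LAB3 starts before LAB2 ends → LAB2 and LAB3 overlap.
LAB4 starts after LAB2 ends, so LAB2 has no further overlaps.
LAB4 starts after LAB3 ends, so LAB3 has no further overlaps.
LAB5 starts before LAB4 ends → LAB4 and LAB5 overlap.
Overlapping pairs: LAB2 & LAB3, LAB4 & LAB5 — 2 in total.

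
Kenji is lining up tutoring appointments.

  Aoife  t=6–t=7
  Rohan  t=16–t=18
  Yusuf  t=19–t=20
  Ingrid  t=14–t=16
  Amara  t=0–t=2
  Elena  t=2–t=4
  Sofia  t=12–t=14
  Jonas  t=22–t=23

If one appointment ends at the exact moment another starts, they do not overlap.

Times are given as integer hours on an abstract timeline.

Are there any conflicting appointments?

Two intervals overlap when each starts before the other ends.
Sorted by start: Amara, Elena, Aoife, Sofia, Ingrid, Rohan, Yusuf, Jonas.
Elena starts exactly when Amara ends (back-to-back, no overlap); Amara is clear from here.
Aoife starts after Elena ends; Elena is clear from here.
Sofia starts after Aoife ends; Aoife is clear from here.
Ingrid starts exactly when Sofia ends (back-to-back, no overlap); Sofia is clear from here.
Rohan starts exactly when Ingrid ends (back-to-back, no overlap); Ingrid is clear from here.
Yusuf starts after Rohan ends; Rohan is clear from here.
Jonas starts after Yusuf ends.
Every pair is clear; the schedule has no overlaps.

No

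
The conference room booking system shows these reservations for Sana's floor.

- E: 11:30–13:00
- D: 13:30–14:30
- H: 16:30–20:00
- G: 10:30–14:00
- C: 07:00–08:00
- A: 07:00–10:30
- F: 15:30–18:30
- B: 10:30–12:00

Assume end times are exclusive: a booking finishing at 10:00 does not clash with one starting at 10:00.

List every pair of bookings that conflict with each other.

Sorted by start: A, C, B, G, E, D, F, H.
C starts before A ends → A and C overlap.
B starts exactly when A ends (back-to-back, no overlap), so A has no further overlaps.
B starts after C ends, so C has no further overlaps.
G starts before B ends → B and G overlap.
E starts before B ends → B and E overlap.
D starts after B ends, so B has no further overlaps.
E starts before G ends → G and E overlap.
D starts before G ends → G and D overlap.
F starts after G ends, so G has no further overlaps.
D starts after E ends, so E has no further overlaps.
F starts after D ends, so D has no further overlaps.
H starts before F ends → F and H overlap.

A & C, B & E, B & G, D & G, E & G, F & H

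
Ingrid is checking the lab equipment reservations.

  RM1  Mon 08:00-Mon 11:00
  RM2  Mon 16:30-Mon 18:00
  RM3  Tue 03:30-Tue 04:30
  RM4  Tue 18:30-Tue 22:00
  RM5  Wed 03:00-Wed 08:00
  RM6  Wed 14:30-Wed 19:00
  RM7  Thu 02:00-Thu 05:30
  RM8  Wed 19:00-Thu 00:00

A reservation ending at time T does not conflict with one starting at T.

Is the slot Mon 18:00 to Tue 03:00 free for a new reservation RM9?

Yes — the slot is free

RM1: ends Mon 11:00 at or before RM9 starts Mon 18:00 → clear.
RM2: ends Mon 18:00 at or before RM9 starts Mon 18:00 → clear.
RM3: starts Tue 03:30 at or after RM9 ends Tue 03:00 → clear.
RM4: starts Tue 18:30 at or after RM9 ends Tue 03:00 → clear.
RM5: starts Wed 03:00 at or after RM9 ends Tue 03:00 → clear.
RM6: starts Wed 14:30 at or after RM9 ends Tue 03:00 → clear.
RM8: starts Wed 19:00 at or after RM9 ends Tue 03:00 → clear.
RM7: starts Thu 02:00 at or after RM9 ends Tue 03:00 → clear.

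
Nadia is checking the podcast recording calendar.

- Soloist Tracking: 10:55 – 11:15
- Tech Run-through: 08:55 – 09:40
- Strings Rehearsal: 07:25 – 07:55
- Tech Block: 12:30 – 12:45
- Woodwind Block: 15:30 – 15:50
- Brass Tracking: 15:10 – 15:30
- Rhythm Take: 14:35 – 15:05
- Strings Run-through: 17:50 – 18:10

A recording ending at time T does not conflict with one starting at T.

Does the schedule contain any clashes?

No

Two intervals overlap when each starts before the other ends.
Sorted by start: Strings Rehearsal, Tech Run-through, Soloist Tracking, Tech Block, Rhythm Take, Brass Tracking, Woodwind Block, Strings Run-through.
Tech Run-through starts after Strings Rehearsal ends, so nothing later overlaps Strings Rehearsal either.
Soloist Tracking starts after Tech Run-through ends, so nothing later overlaps Tech Run-through either.
Tech Block starts after Soloist Tracking ends, so nothing later overlaps Soloist Tracking either.
Rhythm Take starts after Tech Block ends, so nothing later overlaps Tech Block either.
Brass Tracking starts after Rhythm Take ends, so nothing later overlaps Rhythm Take either.
Woodwind Block starts exactly when Brass Tracking ends (back-to-back, no overlap), so nothing later overlaps Brass Tracking either.
Strings Run-through starts after Woodwind Block ends.
Every pair is clear; the schedule has no overlaps.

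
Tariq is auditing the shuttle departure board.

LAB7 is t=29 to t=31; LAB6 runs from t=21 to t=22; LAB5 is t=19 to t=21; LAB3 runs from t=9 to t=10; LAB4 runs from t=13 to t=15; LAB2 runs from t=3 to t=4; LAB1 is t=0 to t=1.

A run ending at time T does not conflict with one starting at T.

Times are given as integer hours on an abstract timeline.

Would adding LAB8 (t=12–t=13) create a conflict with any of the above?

No — it doesn't clash with anything

LAB1: ends t=1 at or before LAB8 starts t=12 → clear.
LAB2: ends t=4 at or before LAB8 starts t=12 → clear.
LAB3: ends t=10 at or before LAB8 starts t=12 → clear.
LAB4: starts t=13 at or after LAB8 ends t=13 → clear.
LAB5: starts t=19 at or after LAB8 ends t=13 → clear.
LAB6: starts t=21 at or after LAB8 ends t=13 → clear.
LAB7: starts t=29 at or after LAB8 ends t=13 → clear.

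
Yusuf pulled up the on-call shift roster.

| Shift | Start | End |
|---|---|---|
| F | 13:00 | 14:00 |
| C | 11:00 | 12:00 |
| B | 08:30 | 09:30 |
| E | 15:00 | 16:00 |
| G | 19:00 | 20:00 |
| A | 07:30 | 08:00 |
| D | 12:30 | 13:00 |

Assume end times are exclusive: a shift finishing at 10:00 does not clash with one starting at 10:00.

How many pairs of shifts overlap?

0

Sorted by start: A, B, C, D, F, E, G.
B starts after A ends — done with A.
C starts after B ends — done with B.
D starts after C ends — done with C.
F starts exactly when D ends (back-to-back, no overlap) — done with D.
E starts after F ends — done with F.
G starts after E ends.
No pair overlaps.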